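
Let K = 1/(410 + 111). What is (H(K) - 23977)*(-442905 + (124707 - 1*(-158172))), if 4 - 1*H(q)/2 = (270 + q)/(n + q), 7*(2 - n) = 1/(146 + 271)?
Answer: 2951790684933243/760999 ≈ 3.8788e+9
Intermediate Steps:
n = 5837/2919 (n = 2 - 1/(7*(146 + 271)) = 2 - ⅐/417 = 2 - ⅐*1/417 = 2 - 1/2919 = 5837/2919 ≈ 1.9997)
K = 1/521 ≈ 0.0019194
H(q) = 8 - 2*(270 + q)/(5837/2919 + q)
(H(K) - 23977)*(-442905 + (124707 - 1*(-158172))) = (2*(-764782 + 8757*(1/521))/(5837 + 2919*(1/521)) - 23977)*(-442905 + (124707 - 1*(-158172))) = (2*(-764782 + 8757/521)/(5837 + 2919/521) - 23977)*(-442905 + (124707 + 158172)) = (2*(-398442665/521)/(3043996/521) - 23977)*(-442905 + 282879) = (2*(521/3043996)*(-398442665/521) - 23977)*(-160026) = (-398442665/1521998 - 23977)*(-160026) = -36891388711/1521998*(-160026) = 2951790684933243/760999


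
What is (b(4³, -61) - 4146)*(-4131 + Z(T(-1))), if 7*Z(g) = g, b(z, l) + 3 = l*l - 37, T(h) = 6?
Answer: 13443615/7 ≈ 1.9205e+6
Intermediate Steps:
b(z, l) = -40 + l² (b(z, l) = -3 + (l*l - 37) = -3 + (l² - 37) = -3 + (-37 + l²) = -40 + l²)
Z(g) = g/7
(b(4³, -61) - 4146)*(-4131 + Z(T(-1))) = ((-40 + (-61)²) - 4146)*(-4131 + (⅐)*6) = ((-40 + 3721) - 4146)*(-4131 + 6/7) = (3681 - 4146)*(-28911/7) = -465*(-28911/7) = 13443615/7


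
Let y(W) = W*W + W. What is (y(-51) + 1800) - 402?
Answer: 3948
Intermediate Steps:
y(W) = W + W**2 (y(W) = W**2 + W = W + W**2)
(y(-51) + 1800) - 402 = (-51*(1 - 51) + 1800) - 402 = (-51*(-50) + 1800) - 402 = (2550 + 1800) - 402 = 4350 - 402 = 3948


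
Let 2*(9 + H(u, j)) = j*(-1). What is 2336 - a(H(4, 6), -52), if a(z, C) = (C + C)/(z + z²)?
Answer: 77114/33 ≈ 2336.8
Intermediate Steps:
H(u, j) = -9 - j/2 (H(u, j) = -9 + (j*(-1))/2 = -9 + (-j)/2 = -9 - j/2)
a(z, C) = 2*C/(z + z²) (a(z, C) = (2*C)/(z + z²) = 2*C/(z + z²))
2336 - a(H(4, 6), -52) = 2336 - 2*(-52)/((-9 - ½*6)*(1 + (-9 - ½*6))) = 2336 - 2*(-52)/((-9 - 3)*(1 + (-9 - 3))) = 2336 - 2*(-52)/((-12)*(1 - 12)) = 2336 - 2*(-52)*(-1)/(12*(-11)) = 2336 - 2*(-52)*(-1)*(-1)/(12*11) = 2336 - 1*(-26/33) = 2336 + 26/33 = 77114/33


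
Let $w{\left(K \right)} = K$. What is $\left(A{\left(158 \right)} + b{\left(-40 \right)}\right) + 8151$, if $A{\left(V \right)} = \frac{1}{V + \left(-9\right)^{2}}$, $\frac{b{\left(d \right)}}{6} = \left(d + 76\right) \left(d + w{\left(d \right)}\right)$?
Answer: $- \frac{2181830}{239} \approx -9129.0$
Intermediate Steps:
$b{\left(d \right)} = 12 d \left(76 + d\right)$ ($b{\left(d \right)} = 6 \left(d + 76\right) \left(d + d\right) = 6 \left(76 + d\right) 2 d = 6 \cdot 2 d \left(76 + d\right) = 12 d \left(76 + d\right)$)
$A{\left(V \right)} = \frac{1}{81 + V}$ ($A{\left(V \right)} = \frac{1}{V + 81} = \frac{1}{81 + V}$)
$\left(A{\left(158 \right)} + b{\left(-40 \right)}\right) + 8151 = \left(\frac{1}{81 + 158} + 12 \left(-40\right) \left(76 - 40\right)\right) + 8151 = \left(\frac{1}{239} + 12 \left(-40\right) 36\right) + 8151 = \left(\frac{1}{239} - 17280\right) + 8151 = - \frac{4129919}{239} + 8151 = - \frac{2181830}{239}$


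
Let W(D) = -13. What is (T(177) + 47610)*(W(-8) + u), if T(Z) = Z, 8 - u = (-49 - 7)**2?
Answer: -150098967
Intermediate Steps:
u = -3128 (u = 8 - (-49 - 7)**2 = 8 - 1*(-56)**2 = 8 - 1*3136 = 8 - 3136 = -3128)
(T(177) + 47610)*(W(-8) + u) = (177 + 47610)*(-13 - 3128) = 47787*(-3141) = -150098967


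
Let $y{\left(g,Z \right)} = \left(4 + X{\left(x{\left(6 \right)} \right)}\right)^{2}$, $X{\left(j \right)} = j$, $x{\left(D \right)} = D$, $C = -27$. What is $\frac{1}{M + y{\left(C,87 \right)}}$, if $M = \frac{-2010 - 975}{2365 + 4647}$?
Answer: $\frac{7012}{698215} \approx 0.010043$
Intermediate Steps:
$y{\left(g,Z \right)} = 100$ ($y{\left(g,Z \right)} = \left(4 + 6\right)^{2} = 10^{2} = 100$)
$M = - \frac{2985}{7012} \approx -0.4257$
$\frac{1}{M + y{\left(C,87 \right)}} = \frac{1}{- \frac{2985}{7012} + 100} = \frac{1}{\frac{698215}{7012}} = \frac{7012}{698215}$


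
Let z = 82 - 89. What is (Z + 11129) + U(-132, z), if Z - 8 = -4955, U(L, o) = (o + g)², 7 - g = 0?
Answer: 6182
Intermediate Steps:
g = 7 (g = 7 - 1*0 = 7 + 0 = 7)
z = -7
U(L, o) = (7 + o)² (U(L, o) = (o + 7)² = (7 + o)²)
Z = -4947 (Z = 8 - 4955 = -4947)
(Z + 11129) + U(-132, z) = (-4947 + 11129) + (7 - 7)² = 6182 + 0² = 6182 + 0 = 6182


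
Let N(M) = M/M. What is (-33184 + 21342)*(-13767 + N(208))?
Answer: 163016972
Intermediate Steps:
N(M) = 1
(-33184 + 21342)*(-13767 + N(208)) = (-33184 + 21342)*(-13767 + 1) = -11842*(-13766) = 163016972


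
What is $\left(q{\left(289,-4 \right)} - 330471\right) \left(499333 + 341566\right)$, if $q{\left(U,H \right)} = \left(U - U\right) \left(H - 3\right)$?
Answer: $-277892733429$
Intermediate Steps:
$q{\left(U,H \right)} = 0$ ($q{\left(U,H \right)} = 0 \left(-3 + H\right) = 0$)
$\left(q{\left(289,-4 \right)} - 330471\right) \left(499333 + 341566\right) = \left(0 - 330471\right) \left(499333 + 341566\right) = \left(-330471\right) 840899 = -277892733429$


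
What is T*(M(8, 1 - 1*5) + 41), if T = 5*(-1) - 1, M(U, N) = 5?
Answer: -276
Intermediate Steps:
T = -6 (T = -5 - 1 = -6)
T*(M(8, 1 - 1*5) + 41) = -6*(5 + 41) = -6*46 = -276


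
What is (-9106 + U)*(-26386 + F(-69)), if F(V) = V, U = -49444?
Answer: 1548940250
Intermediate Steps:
(-9106 + U)*(-26386 + F(-69)) = (-9106 - 49444)*(-26386 - 69) = -58550*(-26455) = 1548940250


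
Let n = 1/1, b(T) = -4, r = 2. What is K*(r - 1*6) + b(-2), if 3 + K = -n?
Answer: 12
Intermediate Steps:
n = 1
K = -4 (K = -3 - 1*1 = -3 - 1 = -4)
K*(r - 1*6) + b(-2) = -4*(2 - 1*6) - 4 = -4*(2 - 6) - 4 = -4*(-4) - 4 = 16 - 4 = 12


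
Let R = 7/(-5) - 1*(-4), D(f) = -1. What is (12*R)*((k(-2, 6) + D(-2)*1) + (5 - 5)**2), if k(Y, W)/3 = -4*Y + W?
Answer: 6396/5 ≈ 1279.2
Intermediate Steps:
k(Y, W) = -12*Y + 3*W (k(Y, W) = 3*(-4*Y + W) = 3*(W - 4*Y) = -12*Y + 3*W)
R = 13/5 (R = 7*(-1/5) + 4 = -7/5 + 4 = 13/5 ≈ 2.6000)
(12*R)*((k(-2, 6) + D(-2)*1) + (5 - 5)**2) = (12*(13/5))*(((-12*(-2) + 3*6) - 1*1) + (5 - 5)**2) = 156*(((24 + 18) - 1) + 0**2)/5 = 156*((42 - 1) + 0)/5 = 156*(41 + 0)/5 = (156/5)*41 = 6396/5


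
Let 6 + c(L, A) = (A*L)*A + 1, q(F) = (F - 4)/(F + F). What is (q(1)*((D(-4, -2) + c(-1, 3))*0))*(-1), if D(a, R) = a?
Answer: 0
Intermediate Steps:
q(F) = (-4 + F)/(2*F) (q(F) = (-4 + F)/((2*F)) = (-4 + F)*(1/(2*F)) = (-4 + F)/(2*F))
c(L, A) = -5 + L*A² (c(L, A) = -6 + ((A*L)*A + 1) = -6 + (L*A² + 1) = -6 + (1 + L*A²) = -5 + L*A²)
(q(1)*((D(-4, -2) + c(-1, 3))*0))*(-1) = (((½)*(-4 + 1)/1)*((-4 + (-5 - 1*3²))*0))*(-1) = (((½)*1*(-3))*((-4 + (-5 - 1*9))*0))*(-1) = -3*(-4 + (-5 - 9))*0/2*(-1) = -3*(-4 - 14)*0/2*(-1) = -(-27)*0*(-1) = -3/2*0*(-1) = 0*(-1) = 0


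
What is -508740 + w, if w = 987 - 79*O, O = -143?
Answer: -496456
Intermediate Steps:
w = 12284 (w = 987 - 79*(-143) = 987 + 11297 = 12284)
-508740 + w = -508740 + 12284 = -496456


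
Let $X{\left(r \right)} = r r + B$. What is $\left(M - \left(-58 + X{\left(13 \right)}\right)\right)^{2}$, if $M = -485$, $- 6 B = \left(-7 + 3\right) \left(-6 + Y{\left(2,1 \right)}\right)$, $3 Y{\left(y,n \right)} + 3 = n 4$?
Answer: $\frac{28408900}{81} \approx 3.5073 \cdot 10^{5}$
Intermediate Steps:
$Y{\left(y,n \right)} = -1 + \frac{4 n}{3}$ ($Y{\left(y,n \right)} = -1 + \frac{n 4}{3} = -1 + \frac{4 n}{3}$)
$B = - \frac{34}{9}$ ($B = - \frac{\left(-7 + 3\right) \left(-6 + \left(-1 + \frac{4}{3} \cdot 1\right)\right)}{6} = - \frac{\left(-4\right) \left(-6 + \left(-1 + \frac{4}{3}\right)\right)}{6} = - \frac{\left(-4\right) \left(-6 + \frac{1}{3}\right)}{6} = - \frac{\left(-4\right) \left(- \frac{17}{3}\right)}{6} = \left(- \frac{1}{6}\right) \frac{68}{3} = - \frac{34}{9} \approx -3.7778$)
$X{\left(r \right)} = - \frac{34}{9} + r^{2}$ ($X{\left(r \right)} = r r - \frac{34}{9} = r^{2} - \frac{34}{9} = - \frac{34}{9} + r^{2}$)
$\left(M - \left(-58 + X{\left(13 \right)}\right)\right)^{2} = \left(-485 + \left(58 - \left(- \frac{34}{9} + 13^{2}\right)\right)\right)^{2} = \left(-485 + \left(58 - \left(- \frac{34}{9} + 169\right)\right)\right)^{2} = \left(-485 + \left(58 - \frac{1487}{9}\right)\right)^{2} = \left(-485 - \frac{965}{9}\right)^{2} = \left(- \frac{5330}{9}\right)^{2} = \frac{28408900}{81}$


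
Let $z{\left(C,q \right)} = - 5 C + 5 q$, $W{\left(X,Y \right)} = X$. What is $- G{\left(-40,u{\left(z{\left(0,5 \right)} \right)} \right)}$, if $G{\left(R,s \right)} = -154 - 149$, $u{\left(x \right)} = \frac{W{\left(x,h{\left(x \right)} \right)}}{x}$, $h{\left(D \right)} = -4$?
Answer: $303$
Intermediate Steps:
$u{\left(x \right)} = 1$ ($u{\left(x \right)} = \frac{x}{x} = 1$)
$G{\left(R,s \right)} = -303$ ($G{\left(R,s \right)} = -154 - 149 = -303$)
$- G{\left(-40,u{\left(z{\left(0,5 \right)} \right)} \right)} = \left(-1\right) \left(-303\right) = 303$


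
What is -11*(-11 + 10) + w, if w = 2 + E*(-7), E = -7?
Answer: 62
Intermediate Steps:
w = 51 (w = 2 - 7*(-7) = 2 + 49 = 51)
-11*(-11 + 10) + w = -11*(-11 + 10) + 51 = -11*(-1) + 51 = 11 + 51 = 62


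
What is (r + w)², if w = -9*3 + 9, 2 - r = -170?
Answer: 23716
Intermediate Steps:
r = 172 (r = 2 - 1*(-170) = 2 + 170 = 172)
w = -18 (w = -27 + 9 = -18)
(r + w)² = (172 - 18)² = 154² = 23716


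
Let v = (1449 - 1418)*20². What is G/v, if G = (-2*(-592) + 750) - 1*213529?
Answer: -42319/2480 ≈ -17.064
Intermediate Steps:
v = 12400 (v = 31*400 = 12400)
G = -211595 (G = (1184 + 750) - 213529 = 1934 - 213529 = -211595)
G/v = -211595/12400 = -211595*1/12400 = -42319/2480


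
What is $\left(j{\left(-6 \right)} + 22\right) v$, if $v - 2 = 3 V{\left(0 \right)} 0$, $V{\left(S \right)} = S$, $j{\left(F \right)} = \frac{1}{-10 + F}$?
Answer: $\frac{351}{8} \approx 43.875$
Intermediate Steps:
$v = 2$ ($v = 2 + 3 \cdot 0 \cdot 0 = 2 + 0 \cdot 0 = 2 + 0 = 2$)
$\left(j{\left(-6 \right)} + 22\right) v = \left(\frac{1}{-10 - 6} + 22\right) 2 = \left(\frac{1}{-16} + 22\right) 2 = \left(- \frac{1}{16} + 22\right) 2 = \frac{351}{16} \cdot 2 = \frac{351}{8}$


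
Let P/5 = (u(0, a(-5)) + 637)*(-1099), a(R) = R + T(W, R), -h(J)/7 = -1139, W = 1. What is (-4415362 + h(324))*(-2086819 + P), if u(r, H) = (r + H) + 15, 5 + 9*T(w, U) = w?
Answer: 223704856217864/9 ≈ 2.4856e+13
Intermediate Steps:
h(J) = 7973 (h(J) = -7*(-1139) = 7973)
T(w, U) = -5/9 + w/9
a(R) = -4/9 + R (a(R) = R + (-5/9 + (⅑)*1) = R + (-5/9 + ⅑) = R - 4/9 = -4/9 + R)
u(r, H) = 15 + H + r (u(r, H) = (H + r) + 15 = 15 + H + r)
P = -31975405/9 (P = 5*(((15 + (-4/9 - 5) + 0) + 637)*(-1099)) = 5*(((15 - 49/9 + 0) + 637)*(-1099)) = 5*((86/9 + 637)*(-1099)) = 5*((5819/9)*(-1099)) = 5*(-6395081/9) = -31975405/9 ≈ -3.5528e+6)
(-4415362 + h(324))*(-2086819 + P) = (-4415362 + 7973)*(-2086819 - 31975405/9) = -4407389*(-50756776/9) = 223704856217864/9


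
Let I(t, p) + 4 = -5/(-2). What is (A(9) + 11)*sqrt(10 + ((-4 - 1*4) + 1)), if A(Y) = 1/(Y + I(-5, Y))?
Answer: 167*sqrt(3)/15 ≈ 19.284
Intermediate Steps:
I(t, p) = -3/2 (I(t, p) = -4 - 5/(-2) = -4 - 5*(-1/2) = -4 + 5/2 = -3/2)
A(Y) = 1/(-3/2 + Y) (A(Y) = 1/(Y - 3/2) = 1/(-3/2 + Y))
(A(9) + 11)*sqrt(10 + ((-4 - 1*4) + 1)) = (2/(-3 + 2*9) + 11)*sqrt(10 + ((-4 - 1*4) + 1)) = (2/(-3 + 18) + 11)*sqrt(10 + ((-4 - 4) + 1)) = (2/15 + 11)*sqrt(10 + (-8 + 1)) = (2*(1/15) + 11)*sqrt(10 - 7) = (2/15 + 11)*sqrt(3) = 167*sqrt(3)/15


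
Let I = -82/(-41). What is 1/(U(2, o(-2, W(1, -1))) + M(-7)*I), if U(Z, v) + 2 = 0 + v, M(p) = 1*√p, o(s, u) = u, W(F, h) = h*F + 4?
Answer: 1/29 - 2*I*√7/29 ≈ 0.034483 - 0.18247*I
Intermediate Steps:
W(F, h) = 4 + F*h (W(F, h) = F*h + 4 = 4 + F*h)
M(p) = √p
U(Z, v) = -2 + v (U(Z, v) = -2 + (0 + v) = -2 + v)
I = 2 (I = -82*(-1/41) = 2)
1/(U(2, o(-2, W(1, -1))) + M(-7)*I) = 1/((-2 + (4 + 1*(-1))) + √(-7)*2) = 1/((-2 + (4 - 1)) + (I*√7)*2) = 1/((-2 + 3) + 2*I*√7) = 1/(1 + 2*I*√7)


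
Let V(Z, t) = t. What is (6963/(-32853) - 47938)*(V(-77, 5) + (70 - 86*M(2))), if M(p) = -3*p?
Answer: -310258073169/10951 ≈ -2.8331e+7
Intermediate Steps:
(6963/(-32853) - 47938)*(V(-77, 5) + (70 - 86*M(2))) = (6963/(-32853) - 47938)*(5 + (70 - (-258)*2)) = (6963*(-1/32853) - 47938)*(5 + (70 - 86*(-6))) = (-2321/10951 - 47938)*(5 + (70 + 516)) = -524971359*(5 + 586)/10951 = -524971359/10951*591 = -310258073169/10951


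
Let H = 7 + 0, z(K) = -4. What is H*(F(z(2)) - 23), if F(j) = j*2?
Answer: -217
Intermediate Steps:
H = 7
F(j) = 2*j
H*(F(z(2)) - 23) = 7*(2*(-4) - 23) = 7*(-8 - 23) = 7*(-31) = -217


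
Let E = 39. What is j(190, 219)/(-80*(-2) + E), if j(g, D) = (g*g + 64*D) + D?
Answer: 50335/199 ≈ 252.94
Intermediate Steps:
j(g, D) = g² + 65*D (j(g, D) = (g² + 64*D) + D = g² + 65*D)
j(190, 219)/(-80*(-2) + E) = (190² + 65*219)/(-80*(-2) + 39) = (36100 + 14235)/(160 + 39) = 50335/199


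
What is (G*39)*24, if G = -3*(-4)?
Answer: 11232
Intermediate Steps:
G = 12
(G*39)*24 = (12*39)*24 = 468*24 = 11232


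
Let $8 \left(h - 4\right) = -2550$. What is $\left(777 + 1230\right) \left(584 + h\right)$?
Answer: $\frac{2161539}{4} \approx 5.4039 \cdot 10^{5}$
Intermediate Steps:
$h = - \frac{1259}{4}$ ($h = 4 + \frac{1}{8} \left(-2550\right) = 4 - \frac{1275}{4} = - \frac{1259}{4} \approx -314.75$)
$\left(777 + 1230\right) \left(584 + h\right) = \left(777 + 1230\right) \left(584 - \frac{1259}{4}\right) = 2007 \cdot \frac{1077}{4} = \frac{2161539}{4}$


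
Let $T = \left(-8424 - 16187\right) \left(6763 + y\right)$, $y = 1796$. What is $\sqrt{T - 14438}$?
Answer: $i \sqrt{210659987} \approx 14514.0 i$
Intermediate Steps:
$T = -210645549$ ($T = \left(-8424 - 16187\right) \left(6763 + 1796\right) = \left(-24611\right) 8559 = -210645549$)
$\sqrt{T - 14438} = \sqrt{-210645549 - 14438} = \sqrt{-210659987} = i \sqrt{210659987}$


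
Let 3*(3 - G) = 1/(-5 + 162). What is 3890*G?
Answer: 5492680/471 ≈ 11662.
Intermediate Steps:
G = 1412/471 (G = 3 - 1/(3*(-5 + 162)) = 3 - ⅓/157 = 3 - ⅓*1/157 = 3 - 1/471 = 1412/471 ≈ 2.9979)
3890*G = 3890*(1412/471) = 5492680/471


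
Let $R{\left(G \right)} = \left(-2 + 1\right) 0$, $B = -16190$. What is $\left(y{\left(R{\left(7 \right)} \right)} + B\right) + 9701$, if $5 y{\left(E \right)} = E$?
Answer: $-6489$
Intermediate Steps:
$R{\left(G \right)} = 0$ ($R{\left(G \right)} = \left(-1\right) 0 = 0$)
$y{\left(E \right)} = \frac{E}{5}$
$\left(y{\left(R{\left(7 \right)} \right)} + B\right) + 9701 = \left(\frac{1}{5} \cdot 0 - 16190\right) + 9701 = \left(0 - 16190\right) + 9701 = -16190 + 9701 = -6489$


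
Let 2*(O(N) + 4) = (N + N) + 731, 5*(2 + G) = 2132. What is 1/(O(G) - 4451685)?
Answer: -10/44508991 ≈ -2.2467e-7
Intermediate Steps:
G = 2122/5 (G = -2 + (⅕)*2132 = -2 + 2132/5 = 2122/5 ≈ 424.40)
O(N) = 723/2 + N (O(N) = -4 + ((N + N) + 731)/2 = -4 + (2*N + 731)/2 = -4 + (731 + 2*N)/2 = -4 + (731/2 + N) = 723/2 + N)
1/(O(G) - 4451685) = 1/((723/2 + 2122/5) - 4451685) = 1/(7859/10 - 4451685) = 1/(-44508991/10) = -10/44508991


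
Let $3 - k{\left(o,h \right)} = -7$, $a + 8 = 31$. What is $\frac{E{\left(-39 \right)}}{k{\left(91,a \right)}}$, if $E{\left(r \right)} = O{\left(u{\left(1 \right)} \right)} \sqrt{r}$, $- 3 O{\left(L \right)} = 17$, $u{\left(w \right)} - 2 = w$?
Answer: $- \frac{17 i \sqrt{39}}{30} \approx - 3.5388 i$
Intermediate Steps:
$a = 23$ ($a = -8 + 31 = 23$)
$u{\left(w \right)} = 2 + w$
$O{\left(L \right)} = - \frac{17}{3}$ ($O{\left(L \right)} = \left(- \frac{1}{3}\right) 17 = - \frac{17}{3}$)
$k{\left(o,h \right)} = 10$ ($k{\left(o,h \right)} = 3 - -7 = 3 + 7 = 10$)
$E{\left(r \right)} = - \frac{17 \sqrt{r}}{3}$
$\frac{E{\left(-39 \right)}}{k{\left(91,a \right)}} = \frac{\left(- \frac{17}{3}\right) \sqrt{-39}}{10} = - \frac{17 i \sqrt{39}}{3} \cdot \frac{1}{10} = - \frac{17 i \sqrt{39}}{30}$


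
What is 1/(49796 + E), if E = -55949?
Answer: -1/6153 ≈ -0.00016252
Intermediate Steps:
1/(49796 + E) = 1/(49796 - 55949) = 1/(-6153) = -1/6153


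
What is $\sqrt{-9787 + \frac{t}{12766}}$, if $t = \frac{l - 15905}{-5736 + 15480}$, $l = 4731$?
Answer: $\frac{i \sqrt{2366213071032946317}}{15548988} \approx 98.929 i$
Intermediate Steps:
$t = - \frac{5587}{4872}$ ($t = \frac{4731 - 15905}{-5736 + 15480} = - \frac{11174}{9744} = \left(-11174\right) \frac{1}{9744} = - \frac{5587}{4872} \approx -1.1468$)
$\sqrt{-9787 + \frac{t}{12766}} = \sqrt{-9787 - \frac{5587}{4872 \cdot 12766}} = \sqrt{-9787 - \frac{5587}{62195952}} = \sqrt{- \frac{608711787811}{62195952}} = \frac{i \sqrt{2366213071032946317}}{15548988}$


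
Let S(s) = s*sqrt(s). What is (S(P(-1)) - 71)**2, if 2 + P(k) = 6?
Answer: 3969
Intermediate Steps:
P(k) = 4 (P(k) = -2 + 6 = 4)
S(s) = s**(3/2)
(S(P(-1)) - 71)**2 = (4**(3/2) - 71)**2 = (8 - 71)**2 = (-63)**2 = 3969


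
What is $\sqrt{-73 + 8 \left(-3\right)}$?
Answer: $i \sqrt{97} \approx 9.8489 i$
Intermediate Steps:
$\sqrt{-73 + 8 \left(-3\right)} = \sqrt{-73 - 24} = \sqrt{-97} = i \sqrt{97}$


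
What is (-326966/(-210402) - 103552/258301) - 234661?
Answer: -6376534864219730/27173523501 ≈ -2.3466e+5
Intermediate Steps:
(-326966/(-210402) - 103552/258301) - 234661 = (-326966*(-1/210402) - 103552*1/258301) - 234661 = (163483/105201 - 103552/258301) - 234661 = 31334048431/27173523501 - 234661 = -6376534864219730/27173523501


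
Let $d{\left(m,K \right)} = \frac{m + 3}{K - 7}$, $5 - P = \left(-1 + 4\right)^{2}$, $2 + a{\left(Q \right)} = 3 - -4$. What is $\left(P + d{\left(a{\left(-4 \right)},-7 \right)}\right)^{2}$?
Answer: $\frac{1024}{49} \approx 20.898$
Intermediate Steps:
$a{\left(Q \right)} = 5$ ($a{\left(Q \right)} = -2 + \left(3 - -4\right) = -2 + \left(3 + 4\right) = -2 + 7 = 5$)
$P = -4$ ($P = 5 - \left(-1 + 4\right)^{2} = 5 - 3^{2} = 5 - 9 = -4$)
$d{\left(m,K \right)} = \frac{3 + m}{-7 + K}$
$\left(P + d{\left(a{\left(-4 \right)},-7 \right)}\right)^{2} = \left(-4 + \frac{3 + 5}{-7 - 7}\right)^{2} = \left(-4 + \frac{1}{-14} \cdot 8\right)^{2} = \left(-4 - \frac{4}{7}\right)^{2} = \left(- \frac{32}{7}\right)^{2} = \frac{1024}{49}$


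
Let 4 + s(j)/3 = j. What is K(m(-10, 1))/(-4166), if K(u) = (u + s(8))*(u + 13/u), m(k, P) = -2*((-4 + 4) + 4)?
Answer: 77/8332 ≈ 0.0092415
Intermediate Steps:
s(j) = -12 + 3*j
m(k, P) = -8 (m(k, P) = -2*(0 + 4) = -2*4 = -8)
K(u) = (12 + u)*(u + 13/u) (K(u) = (u + (-12 + 3*8))*(u + 13/u) = (u + (-12 + 24))*(u + 13/u) = (u + 12)*(u + 13/u) = (12 + u)*(u + 13/u))
K(m(-10, 1))/(-4166) = (13 + (-8)² + 12*(-8) + 156/(-8))/(-4166) = (13 + 64 - 96 + 156*(-⅛))*(-1/4166) = (13 + 64 - 96 - 39/2)*(-1/4166) = -77/2*(-1/4166) = 77/8332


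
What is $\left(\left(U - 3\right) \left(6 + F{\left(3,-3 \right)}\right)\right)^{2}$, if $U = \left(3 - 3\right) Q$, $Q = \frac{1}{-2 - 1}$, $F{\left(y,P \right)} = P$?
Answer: $81$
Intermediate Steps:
$Q = - \frac{1}{3}$ ($Q = \frac{1}{-3} = - \frac{1}{3} \approx -0.33333$)
$U = 0$ ($U = \left(3 - 3\right) \left(- \frac{1}{3}\right) = 0 \left(- \frac{1}{3}\right) = 0$)
$\left(\left(U - 3\right) \left(6 + F{\left(3,-3 \right)}\right)\right)^{2} = \left(\left(0 - 3\right) \left(6 - 3\right)\right)^{2} = \left(\left(-3\right) 3\right)^{2} = \left(-9\right)^{2} = 81$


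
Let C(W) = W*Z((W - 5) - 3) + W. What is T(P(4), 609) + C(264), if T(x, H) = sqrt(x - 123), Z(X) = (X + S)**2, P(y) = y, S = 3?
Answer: 17709648 + I*sqrt(119) ≈ 1.771e+7 + 10.909*I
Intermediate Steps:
Z(X) = (3 + X)**2 (Z(X) = (X + 3)**2 = (3 + X)**2)
T(x, H) = sqrt(-123 + x)
C(W) = W + W*(-5 + W)**2 (C(W) = W*(3 + ((W - 5) - 3))**2 + W = W*(3 + ((-5 + W) - 3))**2 + W = W*(3 + (-8 + W))**2 + W = W*(-5 + W)**2 + W = W + W*(-5 + W)**2)
T(P(4), 609) + C(264) = sqrt(-123 + 4) + 264*(1 + (-5 + 264)**2) = sqrt(-119) + 264*(1 + 259**2) = I*sqrt(119) + 264*(1 + 67081) = I*sqrt(119) + 264*67082 = I*sqrt(119) + 17709648 = 17709648 + I*sqrt(119)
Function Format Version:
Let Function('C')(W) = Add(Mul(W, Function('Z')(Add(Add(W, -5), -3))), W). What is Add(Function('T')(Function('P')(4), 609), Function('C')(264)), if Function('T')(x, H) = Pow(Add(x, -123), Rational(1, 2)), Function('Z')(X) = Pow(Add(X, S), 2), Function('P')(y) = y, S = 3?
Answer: Add(17709648, Mul(I, Pow(119, Rational(1, 2)))) ≈ Add(1.7710e+7, Mul(10.909, I))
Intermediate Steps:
Function('Z')(X) = Pow(Add(3, X), 2) (Function('Z')(X) = Pow(Add(X, 3), 2) = Pow(Add(3, X), 2))
Function('T')(x, H) = Pow(Add(-123, x), Rational(1, 2))
Function('C')(W) = Add(W, Mul(W, Pow(Add(-5, W), 2))) (Function('C')(W) = Add(Mul(W, Pow(Add(3, Add(Add(W, -5), -3)), 2)), W) = Add(Mul(W, Pow(Add(3, Add(Add(-5, W), -3)), 2)), W) = Add(Mul(W, Pow(Add(3, Add(-8, W)), 2)), W) = Add(Mul(W, Pow(Add(-5, W), 2)), W) = Add(W, Mul(W, Pow(Add(-5, W), 2))))
Add(Function('T')(Function('P')(4), 609), Function('C')(264)) = Add(Pow(Add(-123, 4), Rational(1, 2)), Mul(264, Add(1, Pow(Add(-5, 264), 2)))) = Add(Pow(-119, Rational(1, 2)), Mul(264, Add(1, Pow(259, 2)))) = Add(Mul(I, Pow(119, Rational(1, 2))), Mul(264, Add(1, 67081))) = Add(Mul(I, Pow(119, Rational(1, 2))), Mul(264, 67082)) = Add(Mul(I, Pow(119, Rational(1, 2))), 17709648) = Add(17709648, Mul(I, Pow(119, Rational(1, 2))))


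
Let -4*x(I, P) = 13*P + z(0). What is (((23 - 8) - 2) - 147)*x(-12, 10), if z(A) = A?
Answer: 4355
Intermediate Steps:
x(I, P) = -13*P/4 (x(I, P) = -(13*P + 0)/4 = -13*P/4)
(((23 - 8) - 2) - 147)*x(-12, 10) = (((23 - 8) - 2) - 147)*(-13/4*10) = ((15 - 2) - 147)*(-65/2) = (13 - 147)*(-65/2) = -134*(-65/2) = 4355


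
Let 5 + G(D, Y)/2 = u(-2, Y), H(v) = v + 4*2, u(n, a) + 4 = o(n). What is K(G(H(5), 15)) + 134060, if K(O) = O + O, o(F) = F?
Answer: 134016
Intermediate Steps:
u(n, a) = -4 + n
H(v) = 8 + v (H(v) = v + 8 = 8 + v)
G(D, Y) = -22 (G(D, Y) = -10 + 2*(-4 - 2) = -10 + 2*(-6) = -10 - 12 = -22)
K(O) = 2*O
K(G(H(5), 15)) + 134060 = 2*(-22) + 134060 = -44 + 134060 = 134016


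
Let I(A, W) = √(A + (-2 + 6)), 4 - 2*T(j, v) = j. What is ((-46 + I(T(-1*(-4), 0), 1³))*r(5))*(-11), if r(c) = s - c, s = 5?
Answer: 0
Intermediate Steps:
T(j, v) = 2 - j/2
I(A, W) = √(4 + A) (I(A, W) = √(A + 4) = √(4 + A))
r(c) = 5 - c
((-46 + I(T(-1*(-4), 0), 1³))*r(5))*(-11) = ((-46 + √(4 + (2 - (-1)*(-4)/2)))*(5 - 1*5))*(-11) = ((-46 + √(4 + (2 - ½*4)))*(5 - 5))*(-11) = ((-46 + √(4 + (2 - 2)))*0)*(-11) = ((-46 + √(4 + 0))*0)*(-11) = ((-46 + √4)*0)*(-11) = ((-46 + 2)*0)*(-11) = -44*0*(-11) = 0*(-11) = 0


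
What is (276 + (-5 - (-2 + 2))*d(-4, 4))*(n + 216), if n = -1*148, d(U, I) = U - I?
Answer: 21488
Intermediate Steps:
n = -148
(276 + (-5 - (-2 + 2))*d(-4, 4))*(n + 216) = (276 + (-5 - (-2 + 2))*(-4 - 1*4))*(-148 + 216) = (276 + (-5 - 1*0)*(-4 - 4))*68 = (276 + (-5 + 0)*(-8))*68 = (276 - 5*(-8))*68 = (276 + 40)*68 = 316*68 = 21488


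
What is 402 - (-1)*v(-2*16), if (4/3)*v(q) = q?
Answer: 378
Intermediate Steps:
v(q) = 3*q/4
402 - (-1)*v(-2*16) = 402 - (-1)*3*(-2*16)/4 = 402 - (-1)*(¾)*(-32) = 402 - (-1)*(-24) = 402 - 1*24 = 402 - 24 = 378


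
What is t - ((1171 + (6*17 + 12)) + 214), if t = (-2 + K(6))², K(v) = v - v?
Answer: -1495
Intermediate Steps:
K(v) = 0
t = 4 (t = (-2 + 0)² = (-2)² = 4)
t - ((1171 + (6*17 + 12)) + 214) = 4 - ((1171 + (6*17 + 12)) + 214) = 4 - ((1171 + (102 + 12)) + 214) = 4 - ((1171 + 114) + 214) = 4 - (1285 + 214) = 4 - 1*1499 = 4 - 1499 = -1495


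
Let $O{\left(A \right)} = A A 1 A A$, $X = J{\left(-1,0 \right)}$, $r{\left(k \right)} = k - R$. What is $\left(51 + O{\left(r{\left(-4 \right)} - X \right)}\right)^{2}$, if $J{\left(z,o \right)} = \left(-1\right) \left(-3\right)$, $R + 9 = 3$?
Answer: $2704$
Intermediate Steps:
$R = -6$ ($R = -9 + 3 = -6$)
$r{\left(k \right)} = 6 + k$ ($r{\left(k \right)} = k - -6 = k + 6 = 6 + k$)
$J{\left(z,o \right)} = 3$
$X = 3$
$O{\left(A \right)} = A^{4}$ ($O{\left(A \right)} = A^{2} A A = A^{2} A^{2} = A^{4}$)
$\left(51 + O{\left(r{\left(-4 \right)} - X \right)}\right)^{2} = \left(51 + \left(\left(6 - 4\right) - 3\right)^{4}\right)^{2} = \left(51 + \left(2 - 3\right)^{4}\right)^{2} = \left(51 + \left(-1\right)^{4}\right)^{2} = \left(51 + 1\right)^{2} = 52^{2} = 2704$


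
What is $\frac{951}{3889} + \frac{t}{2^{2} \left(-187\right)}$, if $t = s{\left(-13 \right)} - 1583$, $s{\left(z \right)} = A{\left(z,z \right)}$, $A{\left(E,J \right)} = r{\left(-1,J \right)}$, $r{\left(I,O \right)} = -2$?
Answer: $\frac{6875413}{2908972} \approx 2.3635$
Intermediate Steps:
$A{\left(E,J \right)} = -2$
$s{\left(z \right)} = -2$
$t = -1585$ ($t = -2 - 1583 = -1585$)
$\frac{951}{3889} + \frac{t}{2^{2} \left(-187\right)} = \frac{951}{3889} - \frac{1585}{2^{2} \left(-187\right)} = 951 \cdot \frac{1}{3889} - \frac{1585}{4 \left(-187\right)} = \frac{951}{3889} - \frac{1585}{-748} = \frac{951}{3889} - - \frac{1585}{748} = \frac{951}{3889} + \frac{1585}{748} = \frac{6875413}{2908972}$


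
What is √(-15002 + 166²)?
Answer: √12554 ≈ 112.04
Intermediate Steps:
√(-15002 + 166²) = √(-15002 + 27556) = √12554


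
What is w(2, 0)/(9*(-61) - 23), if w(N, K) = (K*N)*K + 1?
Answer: -1/572 ≈ -0.0017483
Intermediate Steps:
w(N, K) = 1 + N*K² (w(N, K) = N*K² + 1 = 1 + N*K²)
w(2, 0)/(9*(-61) - 23) = (1 + 2*0²)/(9*(-61) - 23) = (1 + 2*0)/(-549 - 23) = (1 + 0)/(-572) = 1*(-1/572) = -1/572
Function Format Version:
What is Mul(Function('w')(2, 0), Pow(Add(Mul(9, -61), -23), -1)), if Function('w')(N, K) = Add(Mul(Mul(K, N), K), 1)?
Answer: Rational(-1, 572) ≈ -0.0017483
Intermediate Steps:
Function('w')(N, K) = Add(1, Mul(N, Pow(K, 2))) (Function('w')(N, K) = Add(Mul(N, Pow(K, 2)), 1) = Add(1, Mul(N, Pow(K, 2))))
Mul(Function('w')(2, 0), Pow(Add(Mul(9, -61), -23), -1)) = Mul(Add(1, Mul(2, Pow(0, 2))), Pow(Add(Mul(9, -61), -23), -1)) = Mul(Add(1, Mul(2, 0)), Pow(Add(-549, -23), -1)) = Mul(Add(1, 0), Pow(-572, -1)) = Mul(1, Rational(-1, 572)) = Rational(-1, 572)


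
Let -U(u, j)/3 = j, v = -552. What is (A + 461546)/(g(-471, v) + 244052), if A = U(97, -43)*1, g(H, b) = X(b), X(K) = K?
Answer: 18467/9740 ≈ 1.8960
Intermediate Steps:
g(H, b) = b
U(u, j) = -3*j
A = 129 (A = -3*(-43)*1 = 129*1 = 129)
(A + 461546)/(g(-471, v) + 244052) = (129 + 461546)/(-552 + 244052) = 461675/243500 = 461675*(1/243500) = 18467/9740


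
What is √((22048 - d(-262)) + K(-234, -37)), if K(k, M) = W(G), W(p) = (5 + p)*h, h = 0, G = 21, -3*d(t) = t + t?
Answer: 2*√49215/3 ≈ 147.90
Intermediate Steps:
d(t) = -2*t/3 (d(t) = -(t + t)/3 = -2*t/3)
W(p) = 0 (W(p) = (5 + p)*0 = 0)
K(k, M) = 0
√((22048 - d(-262)) + K(-234, -37)) = √((22048 - (-2)*(-262)/3) + 0) = √((22048 - 1*524/3) + 0) = √((22048 - 524/3) + 0) = √(65620/3 + 0) = √(65620/3) = 2*√49215/3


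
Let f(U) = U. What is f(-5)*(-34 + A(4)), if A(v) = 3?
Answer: 155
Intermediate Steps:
f(-5)*(-34 + A(4)) = -5*(-34 + 3) = -5*(-31) = 155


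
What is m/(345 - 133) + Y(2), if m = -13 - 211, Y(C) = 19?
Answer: 951/53 ≈ 17.943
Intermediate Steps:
m = -224
m/(345 - 133) + Y(2) = -224/(345 - 133) + 19 = -224/212 + 19 = (1/212)*(-224) + 19 = -56/53 + 19 = 951/53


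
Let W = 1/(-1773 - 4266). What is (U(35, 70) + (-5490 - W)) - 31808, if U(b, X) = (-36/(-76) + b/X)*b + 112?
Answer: -8525697109/229482 ≈ -37152.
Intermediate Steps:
U(b, X) = 112 + b*(9/19 + b/X) (U(b, X) = (-36*(-1/76) + b/X)*b + 112 = (9/19 + b/X)*b + 112 = b*(9/19 + b/X) + 112 = 112 + b*(9/19 + b/X))
W = -1/6039 (W = 1/(-6039) = -1/6039 ≈ -0.00016559)
(U(35, 70) + (-5490 - W)) - 31808 = ((112 + (9/19)*35 + 35²/70) + (-5490 - 1*(-1/6039))) - 31808 = ((112 + 315/19 + (1/70)*1225) + (-5490 + 1/6039)) - 31808 = ((112 + 315/19 + 35/2) - 33154109/6039) - 31808 = (5551/38 - 33154109/6039) - 31808 = -1226333653/229482 - 31808 = -8525697109/229482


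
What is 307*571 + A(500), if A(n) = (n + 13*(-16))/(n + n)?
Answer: 43824323/250 ≈ 1.7530e+5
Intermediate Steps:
A(n) = (-208 + n)/(2*n) (A(n) = (n - 208)/((2*n)) = (-208 + n)*(1/(2*n)) = (-208 + n)/(2*n))
307*571 + A(500) = 307*571 + (½)*(-208 + 500)/500 = 175297 + (½)*(1/500)*292 = 175297 + 73/250 = 43824323/250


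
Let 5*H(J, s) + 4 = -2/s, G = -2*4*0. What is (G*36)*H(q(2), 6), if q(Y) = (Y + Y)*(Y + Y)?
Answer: 0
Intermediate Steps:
G = 0 (G = -8*0 = 0)
q(Y) = 4*Y**2 (q(Y) = (2*Y)*(2*Y) = 4*Y**2)
H(J, s) = -4/5 - 2/(5*s) (H(J, s) = -4/5 + (-2/s)/5 = -4/5 - 2/(5*s))
(G*36)*H(q(2), 6) = (0*36)*((2/5)*(-1 - 2*6)/6) = 0*((2/5)*(1/6)*(-1 - 12)) = 0*((2/5)*(1/6)*(-13)) = 0*(-13/15) = 0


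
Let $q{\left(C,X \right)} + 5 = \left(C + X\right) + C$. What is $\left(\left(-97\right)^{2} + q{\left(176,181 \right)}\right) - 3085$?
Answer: $6852$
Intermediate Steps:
$q{\left(C,X \right)} = -5 + X + 2 C$ ($q{\left(C,X \right)} = -5 + \left(\left(C + X\right) + C\right) = -5 + \left(X + 2 C\right) = -5 + X + 2 C$)
$\left(\left(-97\right)^{2} + q{\left(176,181 \right)}\right) - 3085 = \left(\left(-97\right)^{2} + \left(-5 + 181 + 2 \cdot 176\right)\right) - 3085 = \left(9409 + \left(-5 + 181 + 352\right)\right) - 3085 = \left(9409 + 528\right) - 3085 = 9937 - 3085 = 6852$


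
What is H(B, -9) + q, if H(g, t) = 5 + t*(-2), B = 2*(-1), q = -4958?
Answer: -4935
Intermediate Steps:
B = -2
H(g, t) = 5 - 2*t
H(B, -9) + q = (5 - 2*(-9)) - 4958 = (5 + 18) - 4958 = 23 - 4958 = -4935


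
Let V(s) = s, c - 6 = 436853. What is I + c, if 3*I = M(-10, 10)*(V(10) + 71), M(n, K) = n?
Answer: 436589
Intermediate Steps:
c = 436859 (c = 6 + 436853 = 436859)
I = -270 (I = (-10*(10 + 71))/3 = (-10*81)/3 = (⅓)*(-810) = -270)
I + c = -270 + 436859 = 436589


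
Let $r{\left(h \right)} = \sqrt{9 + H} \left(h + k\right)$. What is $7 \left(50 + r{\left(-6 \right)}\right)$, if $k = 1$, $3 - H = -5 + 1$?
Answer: $210$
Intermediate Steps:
$H = 7$ ($H = 3 - \left(-5 + 1\right) = 3 - -4 = 3 + 4 = 7$)
$r{\left(h \right)} = 4 + 4 h$ ($r{\left(h \right)} = \sqrt{9 + 7} \left(h + 1\right) = \sqrt{16} \left(1 + h\right) = 4 \left(1 + h\right) = 4 + 4 h$)
$7 \left(50 + r{\left(-6 \right)}\right) = 7 \left(50 + \left(4 + 4 \left(-6\right)\right)\right) = 7 \left(50 + \left(4 - 24\right)\right) = 7 \left(50 - 20\right) = 7 \cdot 30 = 210$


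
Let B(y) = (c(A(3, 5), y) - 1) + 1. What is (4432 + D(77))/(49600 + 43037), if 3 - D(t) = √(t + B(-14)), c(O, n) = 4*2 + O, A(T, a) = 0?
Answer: 4435/92637 - √85/92637 ≈ 0.047776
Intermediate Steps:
c(O, n) = 8 + O
B(y) = 8 (B(y) = ((8 + 0) - 1) + 1 = (8 - 1) + 1 = 7 + 1 = 8)
D(t) = 3 - √(8 + t) (D(t) = 3 - √(t + 8) = 3 - √(8 + t))
(4432 + D(77))/(49600 + 43037) = (4432 + (3 - √(8 + 77)))/(49600 + 43037) = (4432 + (3 - √85))/92637 = (4435 - √85)*(1/92637) = 4435/92637 - √85/92637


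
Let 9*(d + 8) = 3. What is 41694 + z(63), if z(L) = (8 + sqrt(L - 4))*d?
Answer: 124898/3 - 23*sqrt(59)/3 ≈ 41574.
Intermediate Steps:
d = -23/3 (d = -8 + (1/9)*3 = -8 + 1/3 = -23/3 ≈ -7.6667)
z(L) = -184/3 - 23*sqrt(-4 + L)/3 (z(L) = (8 + sqrt(L - 4))*(-23/3) = (8 + sqrt(-4 + L))*(-23/3) = -184/3 - 23*sqrt(-4 + L)/3)
41694 + z(63) = 41694 + (-184/3 - 23*sqrt(-4 + 63)/3) = 41694 + (-184/3 - 23*sqrt(59)/3) = 124898/3 - 23*sqrt(59)/3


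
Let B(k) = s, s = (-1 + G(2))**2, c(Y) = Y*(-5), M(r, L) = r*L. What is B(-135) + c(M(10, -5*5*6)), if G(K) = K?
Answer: 7501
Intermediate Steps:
M(r, L) = L*r
c(Y) = -5*Y
s = 1 (s = (-1 + 2)**2 = 1**2 = 1)
B(k) = 1
B(-135) + c(M(10, -5*5*6)) = 1 - 5*-5*5*6*10 = 1 - 5*(-25*6)*10 = 1 - (-750)*10 = 1 - 5*(-1500) = 1 + 7500 = 7501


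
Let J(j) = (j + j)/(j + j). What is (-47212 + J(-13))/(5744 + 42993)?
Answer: -47211/48737 ≈ -0.96869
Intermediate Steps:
J(j) = 1 (J(j) = (2*j)/((2*j)) = (2*j)*(1/(2*j)) = 1)
(-47212 + J(-13))/(5744 + 42993) = (-47212 + 1)/(5744 + 42993) = -47211/48737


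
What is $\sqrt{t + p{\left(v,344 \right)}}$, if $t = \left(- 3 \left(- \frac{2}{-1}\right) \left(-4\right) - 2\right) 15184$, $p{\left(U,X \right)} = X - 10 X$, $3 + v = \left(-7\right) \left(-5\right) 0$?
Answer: $2 \sqrt{82738} \approx 575.28$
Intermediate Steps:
$v = -3$ ($v = -3 + \left(-7\right) \left(-5\right) 0 = -3 + 35 \cdot 0 = -3 + 0 = -3$)
$p{\left(U,X \right)} = - 9 X$
$t = 334048$ ($t = \left(- 3 \left(\left(-2\right) \left(-1\right)\right) \left(-4\right) - 2\right) 15184 = \left(\left(-3\right) 2 \left(-4\right) - 2\right) 15184 = \left(\left(-6\right) \left(-4\right) - 2\right) 15184 = \left(24 - 2\right) 15184 = 22 \cdot 15184 = 334048$)
$\sqrt{t + p{\left(v,344 \right)}} = \sqrt{334048 - 3096} = \sqrt{330952} = 2 \sqrt{82738}$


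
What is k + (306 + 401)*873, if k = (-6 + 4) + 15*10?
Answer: 617359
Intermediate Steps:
k = 148 (k = -2 + 150 = 148)
k + (306 + 401)*873 = 148 + (306 + 401)*873 = 148 + 707*873 = 148 + 617211 = 617359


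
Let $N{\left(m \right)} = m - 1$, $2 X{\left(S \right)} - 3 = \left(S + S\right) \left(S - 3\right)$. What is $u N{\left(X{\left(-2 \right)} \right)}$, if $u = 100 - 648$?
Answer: $-5754$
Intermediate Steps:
$X{\left(S \right)} = \frac{3}{2} + S \left(-3 + S\right)$ ($X{\left(S \right)} = \frac{3}{2} + \frac{\left(S + S\right) \left(S - 3\right)}{2} = \frac{3}{2} + \frac{2 S \left(-3 + S\right)}{2} = \frac{3}{2} + S \left(-3 + S\right)$)
$N{\left(m \right)} = -1 + m$ ($N{\left(m \right)} = m - 1 = -1 + m$)
$u = -548$ ($u = 100 - 648 = -548$)
$u N{\left(X{\left(-2 \right)} \right)} = - 548 \left(-1 + \left(\frac{3}{2} + \left(-2\right)^{2} - -6\right)\right) = - 548 \left(-1 + \left(\frac{3}{2} + 4 + 6\right)\right) = - 548 \left(-1 + \frac{23}{2}\right) = \left(-548\right) \frac{21}{2} = -5754$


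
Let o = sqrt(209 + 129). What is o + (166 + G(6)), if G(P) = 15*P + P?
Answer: 262 + 13*sqrt(2) ≈ 280.38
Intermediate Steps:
G(P) = 16*P
o = 13*sqrt(2) (o = sqrt(338) = 13*sqrt(2) ≈ 18.385)
o + (166 + G(6)) = 13*sqrt(2) + (166 + 16*6) = 13*sqrt(2) + (166 + 96) = 13*sqrt(2) + 262 = 262 + 13*sqrt(2)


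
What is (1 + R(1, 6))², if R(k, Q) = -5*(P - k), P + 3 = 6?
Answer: 81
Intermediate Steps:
P = 3 (P = -3 + 6 = 3)
R(k, Q) = -15 + 5*k (R(k, Q) = -5*(3 - k) = -15 + 5*k)
(1 + R(1, 6))² = (1 + (-15 + 5*1))² = (1 + (-15 + 5))² = (1 - 10)² = (-9)² = 81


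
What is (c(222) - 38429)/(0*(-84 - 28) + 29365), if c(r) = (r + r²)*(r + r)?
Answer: 626921/839 ≈ 747.22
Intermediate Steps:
c(r) = 2*r*(r + r²) (c(r) = (r + r²)*(2*r) = 2*r*(r + r²))
(c(222) - 38429)/(0*(-84 - 28) + 29365) = (2*222²*(1 + 222) - 38429)/(0*(-84 - 28) + 29365) = (2*49284*223 - 38429)/(0*(-112) + 29365) = (21980664 - 38429)/(0 + 29365) = 21942235/29365 = 21942235*(1/29365) = 626921/839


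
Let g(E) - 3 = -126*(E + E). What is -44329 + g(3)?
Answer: -45082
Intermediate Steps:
g(E) = 3 - 252*E (g(E) = 3 - 126*(E + E) = 3 - 252*E)
-44329 + g(3) = -44329 + (3 - 252*3) = -44329 + (3 - 756) = -44329 - 753 = -45082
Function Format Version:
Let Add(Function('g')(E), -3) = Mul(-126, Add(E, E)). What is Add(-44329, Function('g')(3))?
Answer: -45082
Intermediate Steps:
Function('g')(E) = Add(3, Mul(-252, E)) (Function('g')(E) = Add(3, Mul(-126, Add(E, E))) = Add(3, Mul(-126, Mul(2, E))) = Add(3, Mul(-252, E)))
Add(-44329, Function('g')(3)) = Add(-44329, Add(3, Mul(-252, 3))) = Add(-44329, Add(3, -756)) = Add(-44329, -753) = -45082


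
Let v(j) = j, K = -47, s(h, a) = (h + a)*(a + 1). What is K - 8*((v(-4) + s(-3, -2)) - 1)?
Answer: -47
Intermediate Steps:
s(h, a) = (1 + a)*(a + h) (s(h, a) = (a + h)*(1 + a) = (1 + a)*(a + h))
K - 8*((v(-4) + s(-3, -2)) - 1) = -47 - 8*((-4 + (-2 - 3 + (-2)² - 2*(-3))) - 1) = -47 - 8*((-4 + (-2 - 3 + 4 + 6)) - 1) = -47 - 8*((-4 + 5) - 1) = -47 - 8*(1 - 1) = -47 - 8*0 = -47 + 0 = -47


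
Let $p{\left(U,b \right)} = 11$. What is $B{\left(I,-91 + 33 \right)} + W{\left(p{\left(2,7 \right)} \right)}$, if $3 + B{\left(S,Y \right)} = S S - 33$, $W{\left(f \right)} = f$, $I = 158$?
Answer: $24939$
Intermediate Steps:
$B{\left(S,Y \right)} = -36 + S^{2}$ ($B{\left(S,Y \right)} = -3 + \left(S S - 33\right) = -3 + \left(S^{2} - 33\right) = -3 + \left(-33 + S^{2}\right) = -36 + S^{2}$)
$B{\left(I,-91 + 33 \right)} + W{\left(p{\left(2,7 \right)} \right)} = \left(-36 + 158^{2}\right) + 11 = \left(-36 + 24964\right) + 11 = 24928 + 11 = 24939$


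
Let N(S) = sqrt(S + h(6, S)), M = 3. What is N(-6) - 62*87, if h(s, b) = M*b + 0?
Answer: -5394 + 2*I*sqrt(6) ≈ -5394.0 + 4.899*I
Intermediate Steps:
h(s, b) = 3*b (h(s, b) = 3*b + 0 = 3*b)
N(S) = 2*sqrt(S) (N(S) = sqrt(S + 3*S) = sqrt(4*S) = 2*sqrt(S))
N(-6) - 62*87 = 2*sqrt(-6) - 62*87 = 2*(I*sqrt(6)) - 5394 = 2*I*sqrt(6) - 5394 = -5394 + 2*I*sqrt(6)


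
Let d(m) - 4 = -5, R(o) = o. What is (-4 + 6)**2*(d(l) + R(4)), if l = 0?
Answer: 12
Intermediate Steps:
d(m) = -1 (d(m) = 4 - 5 = -1)
(-4 + 6)**2*(d(l) + R(4)) = (-4 + 6)**2*(-1 + 4) = 2**2*3 = 4*3 = 12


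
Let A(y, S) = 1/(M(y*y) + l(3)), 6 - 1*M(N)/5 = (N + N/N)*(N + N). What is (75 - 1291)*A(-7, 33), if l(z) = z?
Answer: 1216/24467 ≈ 0.049700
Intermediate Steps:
M(N) = 30 - 10*N*(1 + N) (M(N) = 30 - 5*(N + N/N)*(N + N) = 30 - 5*(N + 1)*2*N = 30 - 5*(1 + N)*2*N = 30 - 10*N*(1 + N))
A(y, S) = 1/(33 - 10*y² - 10*y⁴) (A(y, S) = 1/((30 - 10*y*y - 10*y⁴) + 3) = 1/((30 - 10*y² - 10*y⁴) + 3) = 1/(33 - 10*y² - 10*y⁴))
(75 - 1291)*A(-7, 33) = (75 - 1291)*(-1/(-33 + 10*(-7)² + 10*(-7)⁴)) = -(-1216)/(-33 + 10*49 + 10*2401) = -(-1216)/(-33 + 490 + 24010) = -(-1216)/24467 = -1216*(-1/24467) = 1216/24467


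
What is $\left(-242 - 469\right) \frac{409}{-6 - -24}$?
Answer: $- \frac{32311}{2} \approx -16156.0$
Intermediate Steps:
$\left(-242 - 469\right) \frac{409}{-6 - -24} = - 711 \frac{409}{-6 + 24} = - 711 \cdot \frac{409}{18} = - 711 \cdot 409 \cdot \frac{1}{18} = \left(-711\right) \frac{409}{18} = - \frac{32311}{2}$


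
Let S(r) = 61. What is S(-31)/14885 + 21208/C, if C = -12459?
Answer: -314921081/185452215 ≈ -1.6981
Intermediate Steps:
S(-31)/14885 + 21208/C = 61/14885 + 21208/(-12459) = 61*(1/14885) + 21208*(-1/12459) = 61/14885 - 21208/12459 = -314921081/185452215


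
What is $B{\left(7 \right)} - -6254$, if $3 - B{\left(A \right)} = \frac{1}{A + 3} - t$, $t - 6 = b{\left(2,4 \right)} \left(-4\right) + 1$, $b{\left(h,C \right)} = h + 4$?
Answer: $\frac{62399}{10} \approx 6239.9$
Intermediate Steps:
$b{\left(h,C \right)} = 4 + h$
$t = -17$ ($t = 6 + \left(\left(4 + 2\right) \left(-4\right) + 1\right) = 6 + \left(6 \left(-4\right) + 1\right) = 6 + \left(-24 + 1\right) = 6 - 23 = -17$)
$B{\left(A \right)} = -14 - \frac{1}{3 + A}$ ($B{\left(A \right)} = 3 - \left(\frac{1}{A + 3} - -17\right) = 3 - \left(\frac{1}{3 + A} + 17\right) = 3 - \left(17 + \frac{1}{3 + A}\right) = -14 - \frac{1}{3 + A}$)
$B{\left(7 \right)} - -6254 = \frac{-43 - 98}{3 + 7} - -6254 = \frac{-43 - 98}{10} + 6254 = \frac{1}{10} \left(-141\right) + 6254 = - \frac{141}{10} + 6254 = \frac{62399}{10}$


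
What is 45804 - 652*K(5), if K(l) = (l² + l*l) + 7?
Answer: 8640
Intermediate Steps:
K(l) = 7 + 2*l² (K(l) = (l² + l²) + 7 = 2*l² + 7 = 7 + 2*l²)
45804 - 652*K(5) = 45804 - 652*(7 + 2*5²) = 45804 - 652*(7 + 2*25) = 45804 - 652*(7 + 50) = 45804 - 652*57 = 45804 - 1*37164 = 45804 - 37164 = 8640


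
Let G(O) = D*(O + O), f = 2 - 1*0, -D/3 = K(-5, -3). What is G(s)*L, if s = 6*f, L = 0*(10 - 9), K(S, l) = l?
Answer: 0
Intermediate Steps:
D = 9 (D = -3*(-3) = 9)
f = 2 (f = 2 + 0 = 2)
L = 0 (L = 0*1 = 0)
s = 12 (s = 6*2 = 12)
G(O) = 18*O (G(O) = 9*(O + O) = 9*(2*O) = 18*O)
G(s)*L = (18*12)*0 = 216*0 = 0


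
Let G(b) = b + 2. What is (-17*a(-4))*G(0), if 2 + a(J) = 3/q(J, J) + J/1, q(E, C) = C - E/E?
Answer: 1122/5 ≈ 224.40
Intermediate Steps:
G(b) = 2 + b
q(E, C) = -1 + C (q(E, C) = C - 1*1 = C - 1 = -1 + C)
a(J) = -2 + J + 3/(-1 + J) (a(J) = -2 + (3/(-1 + J) + J/1) = -2 + (3/(-1 + J) + J*1) = -2 + (3/(-1 + J) + J) = -2 + (J + 3/(-1 + J)) = -2 + J + 3/(-1 + J))
(-17*a(-4))*G(0) = (-17*(3 + (-1 - 4)*(-2 - 4))/(-1 - 4))*(2 + 0) = -17*(3 - 5*(-6))/(-5)*2 = -(-17)*(3 + 30)/5*2 = -(-17)*33/5*2 = -17*(-33/5)*2 = (561/5)*2 = 1122/5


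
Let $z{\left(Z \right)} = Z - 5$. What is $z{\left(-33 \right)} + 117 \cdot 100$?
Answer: $11662$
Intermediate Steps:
$z{\left(Z \right)} = -5 + Z$
$z{\left(-33 \right)} + 117 \cdot 100 = \left(-5 - 33\right) + 117 \cdot 100 = -38 + 11700 = 11662$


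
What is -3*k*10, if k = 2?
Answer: -60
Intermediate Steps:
-3*k*10 = -3*2*10 = -6*10 = -60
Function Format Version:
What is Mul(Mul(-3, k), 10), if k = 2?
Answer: -60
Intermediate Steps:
Mul(Mul(-3, k), 10) = Mul(Mul(-3, 2), 10) = Mul(-6, 10) = -60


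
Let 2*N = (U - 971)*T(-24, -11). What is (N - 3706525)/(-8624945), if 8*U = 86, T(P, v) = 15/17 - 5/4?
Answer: 57607245/134056288 ≈ 0.42972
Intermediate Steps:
T(P, v) = -25/68 (T(P, v) = 15*(1/17) - 5*1/4 = 15/17 - 5/4 = -25/68)
U = 43/4 (U = (1/8)*86 = 43/4 ≈ 10.750)
N = 96025/544 (N = ((43/4 - 971)*(-25/68))/2 = (-3841/4*(-25/68))/2 = (1/2)*(96025/272) = 96025/544 ≈ 176.52)
(N - 3706525)/(-8624945) = (96025/544 - 3706525)/(-8624945) = -2016253575/544*(-1/8624945) = 57607245/134056288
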